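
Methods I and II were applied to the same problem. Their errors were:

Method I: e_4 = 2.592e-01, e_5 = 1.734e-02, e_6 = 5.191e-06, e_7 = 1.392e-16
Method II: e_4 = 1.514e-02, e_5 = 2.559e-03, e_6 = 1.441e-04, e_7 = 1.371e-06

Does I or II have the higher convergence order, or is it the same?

Method I: p ≈ ln(1.392e-16/5.191e-06)/ln(5.191e-06/1.734e-02) ≈ 3.00.
Method II: p ≈ ln(1.371e-06/1.441e-04)/ln(1.441e-04/2.559e-03) ≈ 1.62.
Method I has the higher order (≈3.0 vs ≈1.6).

I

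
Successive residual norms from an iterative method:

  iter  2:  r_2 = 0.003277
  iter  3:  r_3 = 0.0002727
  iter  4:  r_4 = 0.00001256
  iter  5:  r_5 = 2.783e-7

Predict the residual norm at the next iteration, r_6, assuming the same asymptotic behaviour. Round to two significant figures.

First estimate the order: p ≈ ln(r_5/r_4) / ln(r_4/r_3) = ln(2.783e-7/0.00001256)/ln(0.00001256/0.0002727) = ln(0.0221576)/ln(0.0460579) ≈ 1.2377.
Then r_6 ≈ r_5·(r_5/r_4)^p = 2.783e-7·(0.0221576)^1.2377 = 2.783e-7·0.00895887 ≈ 2.493e-09.

2.5e-9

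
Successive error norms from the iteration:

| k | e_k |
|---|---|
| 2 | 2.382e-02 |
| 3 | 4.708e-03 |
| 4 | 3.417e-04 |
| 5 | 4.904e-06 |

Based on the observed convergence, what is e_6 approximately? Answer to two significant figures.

5.1e-9

First estimate the order: p ≈ ln(e_5/e_4) / ln(e_4/e_3) = ln(4.904e-06/3.417e-04)/ln(3.417e-04/4.708e-03) = ln(0.0143518)/ln(0.0725786) ≈ 1.6179.
Then e_6 ≈ e_5·(e_5/e_4)^p = 4.904e-06·(0.0143518)^1.6179 = 4.904e-06·0.00104246 ≈ 5.112e-09.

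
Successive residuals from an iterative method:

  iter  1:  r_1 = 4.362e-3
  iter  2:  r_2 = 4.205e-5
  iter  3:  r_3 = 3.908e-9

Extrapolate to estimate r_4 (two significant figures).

First estimate the order: p ≈ ln(r_3/r_2) / ln(r_2/r_1) = ln(3.908e-9/4.205e-5)/ln(4.205e-5/4.362e-3) = ln(9.2937e-05)/ln(0.00964007) ≈ 2.0000.
Then r_4 ≈ r_3·(r_3/r_2)^p = 3.908e-9·(9.2937e-05)^2.0000 = 3.908e-9·8.63729e-09 ≈ 3.375e-17.

3.4e-17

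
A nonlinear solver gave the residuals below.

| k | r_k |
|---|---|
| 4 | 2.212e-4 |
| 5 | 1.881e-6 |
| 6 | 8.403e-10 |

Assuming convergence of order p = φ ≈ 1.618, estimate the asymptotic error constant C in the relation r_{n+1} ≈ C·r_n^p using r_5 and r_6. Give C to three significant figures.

C ≈ r_6 / r_5^1.618
  = 8.403e-10 / (1.881e-6)^1.618
  = 8.403e-10 / 5.44454e-10 ≈ 1.5434

1.54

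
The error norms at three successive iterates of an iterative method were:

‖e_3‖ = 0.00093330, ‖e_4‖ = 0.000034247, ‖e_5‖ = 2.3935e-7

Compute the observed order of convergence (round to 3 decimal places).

1.502

p ≈ ln(‖e_5‖/‖e_4‖) / ln(‖e_4‖/‖e_3‖)
  = ln(2.3935e-7/0.000034247) / ln(0.000034247/0.00093330)
  = ln(0.00698893) / ln(0.0366945)
  = -4.963428 / -3.305128 ≈ 1.501735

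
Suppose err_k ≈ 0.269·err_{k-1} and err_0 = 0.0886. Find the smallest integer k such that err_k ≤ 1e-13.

21

After k steps, err_k ≈ 0.0886·0.269^k.
Need 0.269^k ≤ 1e-13/0.0886 = 1.12867e-12.
k ≥ ln(1.12867e-12)/ln(0.269) = -27.5100/-1.31304 = 20.951.
Smallest integer k = 21.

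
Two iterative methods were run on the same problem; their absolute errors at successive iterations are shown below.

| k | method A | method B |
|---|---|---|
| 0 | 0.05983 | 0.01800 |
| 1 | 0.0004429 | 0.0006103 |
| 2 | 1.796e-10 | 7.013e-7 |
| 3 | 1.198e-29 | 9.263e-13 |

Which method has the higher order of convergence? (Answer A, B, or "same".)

A

Method A: p ≈ ln(1.198e-29/1.796e-10)/ln(1.796e-10/0.0004429) ≈ 3.00.
Method B: p ≈ ln(9.263e-13/7.013e-7)/ln(7.013e-7/0.0006103) ≈ 2.00.
Method A has the higher order (≈3.0 vs ≈2.0).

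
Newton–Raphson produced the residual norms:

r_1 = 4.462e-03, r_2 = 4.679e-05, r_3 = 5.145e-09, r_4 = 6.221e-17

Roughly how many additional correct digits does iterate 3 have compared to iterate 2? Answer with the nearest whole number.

4

Digits gained ≈ log₁₀(r_2/r_3) = log₁₀(4.679e-05/5.145e-09) = log₁₀(9094.27) ≈ 3.959.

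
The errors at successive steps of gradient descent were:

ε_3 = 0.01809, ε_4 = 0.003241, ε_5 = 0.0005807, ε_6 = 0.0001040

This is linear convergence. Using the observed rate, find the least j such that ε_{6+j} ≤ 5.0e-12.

Rate ρ ≈ ε_6/ε_5 = 0.0001040/0.0005807 = 0.1791.
After j more steps, ε_{6+j} ≈ 0.0001040·ρ^j; need ρ^j ≤ 5.0e-12/0.0001040 = 4.80769e-08.
j ≥ ln(4.80769e-08)/ln(0.1791) = -16.8505/-1.71981 = 9.798.
So 10 more iterations are needed.

10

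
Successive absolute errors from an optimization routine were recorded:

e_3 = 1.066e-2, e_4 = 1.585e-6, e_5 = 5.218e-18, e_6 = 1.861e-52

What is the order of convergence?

Consecutive ratios: e_6/e_5 = 1.861e-52/5.218e-18 = 3.5665e-35, e_5/e_4 = 5.218e-18/1.585e-6 = 3.29211e-12.
p ≈ ln(3.5665e-35)/ln(3.29211e-12) = -79.3189/-26.4395 ≈ 3.00.
So the convergence is cubic (order 3).

3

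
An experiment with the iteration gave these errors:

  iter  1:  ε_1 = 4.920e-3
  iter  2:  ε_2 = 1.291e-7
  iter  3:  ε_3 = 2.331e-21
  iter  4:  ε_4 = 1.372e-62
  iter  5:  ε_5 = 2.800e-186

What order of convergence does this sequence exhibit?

3

Consecutive ratios: ε_5/ε_4 = 2.800e-186/1.372e-62 = 2.04082e-124, ε_4/ε_3 = 1.372e-62/2.331e-21 = 5.88589e-42.
p ≈ ln(2.04082e-124)/ln(5.88589e-42) = -284.8072/-94.9360 ≈ 3.00.
So the convergence is cubic (order 3).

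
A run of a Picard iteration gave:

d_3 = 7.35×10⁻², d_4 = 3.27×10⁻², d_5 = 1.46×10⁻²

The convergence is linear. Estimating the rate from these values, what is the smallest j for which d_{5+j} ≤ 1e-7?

Rate ρ ≈ d_5/d_4 = 1.46×10⁻²/3.27×10⁻² = 0.4465.
After j more steps, d_{5+j} ≈ 1.46×10⁻²·ρ^j; need ρ^j ≤ 1e-7/1.46×10⁻² = 6.84932e-06.
j ≥ ln(6.84932e-06)/ln(0.4465) = -11.8914/-0.80632 = 14.748.
So 15 more iterations are needed.

15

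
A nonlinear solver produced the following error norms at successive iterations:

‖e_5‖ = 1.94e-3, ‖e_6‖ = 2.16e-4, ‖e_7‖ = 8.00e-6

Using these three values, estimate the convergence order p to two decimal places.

p ≈ ln(‖e_7‖/‖e_6‖) / ln(‖e_6‖/‖e_5‖)
  = ln(8.00e-6/2.16e-4) / ln(2.16e-4/1.94e-3)
  = ln(0.037037) / ln(0.11134)
  = -3.29584 / -2.19517 ≈ 1.50141

1.50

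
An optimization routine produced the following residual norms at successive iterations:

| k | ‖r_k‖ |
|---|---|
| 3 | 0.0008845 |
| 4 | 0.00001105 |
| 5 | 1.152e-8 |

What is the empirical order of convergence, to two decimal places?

p ≈ ln(‖r_5‖/‖r_4‖) / ln(‖r_4‖/‖r_3‖)
  = ln(1.152e-8/0.00001105) / ln(0.00001105/0.0008845)
  = ln(0.00104253) / ln(0.0124929)
  = -6.86610 / -4.38259 ≈ 1.56668

1.57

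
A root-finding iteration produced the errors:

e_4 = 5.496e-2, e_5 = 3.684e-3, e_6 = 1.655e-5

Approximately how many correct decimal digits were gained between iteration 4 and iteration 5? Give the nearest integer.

Digits gained ≈ log₁₀(e_4/e_5) = log₁₀(5.496e-2/3.684e-3) = log₁₀(14.9186) ≈ 1.174.

1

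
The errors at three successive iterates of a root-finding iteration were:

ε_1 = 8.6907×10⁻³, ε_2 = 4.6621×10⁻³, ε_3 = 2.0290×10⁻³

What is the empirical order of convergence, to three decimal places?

p ≈ ln(ε_3/ε_2) / ln(ε_2/ε_1)
  = ln(2.0290×10⁻³/4.6621×10⁻³) / ln(4.6621×10⁻³/8.6907×10⁻³)
  = ln(0.435212) / ln(0.536447)
  = -0.831922 / -0.622788 ≈ 1.335803

1.336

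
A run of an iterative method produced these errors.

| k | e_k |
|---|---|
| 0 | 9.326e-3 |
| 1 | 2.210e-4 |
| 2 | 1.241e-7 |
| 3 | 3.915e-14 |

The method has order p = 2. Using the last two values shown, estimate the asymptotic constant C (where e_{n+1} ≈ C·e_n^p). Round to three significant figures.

C ≈ e_3 / e_2^2
  = 3.915e-14 / (1.241e-7)^2
  = 3.915e-14 / 1.54008e-14 ≈ 2.5421

2.54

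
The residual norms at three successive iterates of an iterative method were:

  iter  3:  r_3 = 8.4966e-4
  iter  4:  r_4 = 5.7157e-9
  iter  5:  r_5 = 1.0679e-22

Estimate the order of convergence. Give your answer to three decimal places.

2.654

p ≈ ln(r_5/r_4) / ln(r_4/r_3)
  = ln(1.0679e-22/5.7157e-9) / ln(5.7157e-9/8.4966e-4)
  = ln(1.86836e-14) / ln(6.72704e-06)
  = -31.611130 / -11.909375 ≈ 2.654306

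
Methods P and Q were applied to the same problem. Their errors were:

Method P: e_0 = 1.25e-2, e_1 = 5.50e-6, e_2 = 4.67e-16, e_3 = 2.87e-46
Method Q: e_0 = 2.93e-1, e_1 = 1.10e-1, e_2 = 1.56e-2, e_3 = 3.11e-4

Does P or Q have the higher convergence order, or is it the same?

Method P: p ≈ ln(2.87e-46/4.67e-16)/ln(4.67e-16/5.50e-6) ≈ 3.00.
Method Q: p ≈ ln(3.11e-4/1.56e-2)/ln(1.56e-2/1.10e-1) ≈ 2.00.
Method P has the higher order (≈3.0 vs ≈2.0).

P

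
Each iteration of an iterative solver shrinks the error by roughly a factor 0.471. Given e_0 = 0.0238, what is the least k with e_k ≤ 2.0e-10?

After k steps, e_k ≈ 0.0238·0.471^k.
Need 0.471^k ≤ 2.0e-10/0.0238 = 8.40336e-09.
k ≥ ln(8.40336e-09)/ln(0.471) = -18.5946/-0.75290 = 24.697.
Smallest integer k = 25.

25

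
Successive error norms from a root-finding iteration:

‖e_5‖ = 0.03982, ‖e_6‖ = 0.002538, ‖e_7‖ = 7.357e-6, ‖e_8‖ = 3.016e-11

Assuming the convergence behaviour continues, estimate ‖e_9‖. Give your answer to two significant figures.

First estimate the order: p ≈ ln(‖e_8‖/‖e_7‖) / ln(‖e_7‖/‖e_6‖) = ln(3.016e-11/7.357e-6)/ln(7.357e-6/0.002538) = ln(4.0995e-06)/ln(0.00289874) ≈ 2.1228.
Then ‖e_9‖ ≈ ‖e_8‖·(‖e_8‖/‖e_7‖)^p = 3.016e-11·(4.0995e-06)^2.1228 = 3.016e-11·3.66358e-12 ≈ 1.105e-22.

1.1e-22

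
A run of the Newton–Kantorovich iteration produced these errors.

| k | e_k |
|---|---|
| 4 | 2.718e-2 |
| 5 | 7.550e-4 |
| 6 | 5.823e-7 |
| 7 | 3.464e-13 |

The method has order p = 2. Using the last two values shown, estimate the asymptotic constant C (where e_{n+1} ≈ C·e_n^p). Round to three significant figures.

1.02

C ≈ e_7 / e_6^2
  = 3.464e-13 / (5.823e-7)^2
  = 3.464e-13 / 3.39073e-13 ≈ 1.0216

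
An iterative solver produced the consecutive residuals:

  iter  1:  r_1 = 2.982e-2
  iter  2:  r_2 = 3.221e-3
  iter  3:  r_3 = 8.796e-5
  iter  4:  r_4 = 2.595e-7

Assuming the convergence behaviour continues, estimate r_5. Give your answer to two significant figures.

First estimate the order: p ≈ ln(r_4/r_3) / ln(r_3/r_2) = ln(2.595e-7/8.796e-5)/ln(8.796e-5/3.221e-3) = ln(0.0029502)/ln(0.0273083) ≈ 1.6180.
Then r_5 ≈ r_4·(r_4/r_3)^p = 2.595e-7·(0.0029502)^1.6180 = 2.595e-7·8.05786e-05 ≈ 2.091e-11.

2.1e-11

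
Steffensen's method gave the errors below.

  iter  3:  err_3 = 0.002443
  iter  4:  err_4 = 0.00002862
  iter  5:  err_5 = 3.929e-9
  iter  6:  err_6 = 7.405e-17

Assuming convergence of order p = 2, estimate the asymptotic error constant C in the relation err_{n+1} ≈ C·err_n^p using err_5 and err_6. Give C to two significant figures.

4.8

C ≈ err_6 / err_5^2
  = 7.405e-17 / (3.929e-9)^2
  = 7.405e-17 / 1.5437e-17 ≈ 4.7969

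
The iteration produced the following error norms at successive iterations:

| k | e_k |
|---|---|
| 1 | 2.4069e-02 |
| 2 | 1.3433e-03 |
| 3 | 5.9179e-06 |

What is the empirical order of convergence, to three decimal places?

p ≈ ln(e_3/e_2) / ln(e_2/e_1)
  = ln(5.9179e-06/1.3433e-03) / ln(1.3433e-03/2.4069e-02)
  = ln(0.00440549) / ln(0.0558104)
  = -5.424904 / -2.885795 ≈ 1.879865

1.880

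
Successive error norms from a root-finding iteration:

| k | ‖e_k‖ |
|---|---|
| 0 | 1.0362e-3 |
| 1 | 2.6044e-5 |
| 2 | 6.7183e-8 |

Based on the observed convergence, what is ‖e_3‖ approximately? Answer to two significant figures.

4.4e-12

First estimate the order: p ≈ ln(‖e_2‖/‖e_1‖) / ln(‖e_1‖/‖e_0‖) = ln(6.7183e-8/2.6044e-5)/ln(2.6044e-5/1.0362e-3) = ln(0.0025796)/ln(0.0251341) ≈ 1.6180.
Then ‖e_3‖ ≈ ‖e_2‖·(‖e_2‖/‖e_1‖)^p = 6.7183e-8·(0.0025796)^1.6180 = 6.7183e-8·6.48473e-05 ≈ 4.357e-12.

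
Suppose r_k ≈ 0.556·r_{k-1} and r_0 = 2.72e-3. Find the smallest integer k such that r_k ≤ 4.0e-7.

16

After k steps, r_k ≈ 2.72e-3·0.556^k.
Need 0.556^k ≤ 4.0e-7/2.72e-3 = 0.000147059.
k ≥ ln(0.000147059)/ln(0.556) = -8.8247/-0.58699 = 15.034.
Smallest integer k = 16.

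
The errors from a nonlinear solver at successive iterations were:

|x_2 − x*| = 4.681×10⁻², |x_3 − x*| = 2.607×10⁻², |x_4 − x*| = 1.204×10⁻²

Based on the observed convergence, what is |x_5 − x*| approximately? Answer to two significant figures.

First estimate the order: p ≈ ln(|x_4 − x*|/|x_3 − x*|) / ln(|x_3 − x*|/|x_2 − x*|) = ln(1.204×10⁻²/2.607×10⁻²)/ln(2.607×10⁻²/4.681×10⁻²) = ln(0.461834)/ln(0.556932) ≈ 1.3199.
Then |x_5 − x*| ≈ |x_4 − x*|·(|x_4 − x*|/|x_3 − x*|)^p = 1.204×10⁻²·(0.461834)^1.3199 = 1.204×10⁻²·0.360707 ≈ 0.004343.

4.3e-3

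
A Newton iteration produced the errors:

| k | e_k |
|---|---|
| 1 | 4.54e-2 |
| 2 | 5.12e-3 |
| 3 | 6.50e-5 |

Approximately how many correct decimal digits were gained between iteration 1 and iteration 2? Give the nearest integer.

1

Digits gained ≈ log₁₀(e_1/e_2) = log₁₀(4.54e-2/5.12e-3) = log₁₀(8.86719) ≈ 0.948.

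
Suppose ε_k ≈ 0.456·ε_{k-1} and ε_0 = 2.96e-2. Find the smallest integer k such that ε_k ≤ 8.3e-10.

After k steps, ε_k ≈ 2.96e-2·0.456^k.
Need 0.456^k ≤ 8.3e-10/2.96e-2 = 2.80405e-08.
k ≥ ln(2.80405e-08)/ln(0.456) = -17.3896/-0.78526 = 22.145.
Smallest integer k = 23.

23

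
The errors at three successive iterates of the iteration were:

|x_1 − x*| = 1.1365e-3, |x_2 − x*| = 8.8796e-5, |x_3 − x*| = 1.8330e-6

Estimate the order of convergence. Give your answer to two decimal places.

1.52

p ≈ ln(|x_3 − x*|/|x_2 − x*|) / ln(|x_2 − x*|/|x_1 − x*|)
  = ln(1.8330e-6/8.8796e-5) / ln(8.8796e-5/1.1365e-3)
  = ln(0.0206428) / ln(0.0781311)
  = -3.88039 / -2.54937 ≈ 1.52210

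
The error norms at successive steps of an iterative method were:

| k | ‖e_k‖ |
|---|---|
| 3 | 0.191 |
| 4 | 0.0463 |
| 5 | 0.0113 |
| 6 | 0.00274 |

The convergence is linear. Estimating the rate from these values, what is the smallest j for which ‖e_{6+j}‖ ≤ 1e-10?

13

Rate ρ ≈ ‖e_6‖/‖e_5‖ = 0.00274/0.0113 = 0.2425.
After j more steps, ‖e_{6+j}‖ ≈ 0.00274·ρ^j; need ρ^j ≤ 1e-10/0.00274 = 3.64964e-08.
j ≥ ln(3.64964e-08)/ln(0.2425) = -17.1261/-1.41675 = 12.088.
So 13 more iterations are needed.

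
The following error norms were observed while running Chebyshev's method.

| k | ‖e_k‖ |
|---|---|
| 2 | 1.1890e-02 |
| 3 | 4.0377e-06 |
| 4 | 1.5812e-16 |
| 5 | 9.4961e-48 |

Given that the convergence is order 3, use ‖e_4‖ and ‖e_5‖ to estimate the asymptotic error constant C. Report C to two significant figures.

2.4

C ≈ ‖e_5‖ / ‖e_4‖^3
  = 9.4961e-48 / (1.5812e-16)^3
  = 9.4961e-48 / 3.95331e-48 ≈ 2.4021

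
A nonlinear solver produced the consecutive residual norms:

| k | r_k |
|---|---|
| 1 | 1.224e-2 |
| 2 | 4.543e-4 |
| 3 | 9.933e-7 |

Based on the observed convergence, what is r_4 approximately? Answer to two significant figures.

1.1e-11

First estimate the order: p ≈ ln(r_3/r_2) / ln(r_2/r_1) = ln(9.933e-7/4.543e-4)/ln(4.543e-4/1.224e-2) = ln(0.00218644)/ln(0.037116) ≈ 1.8598.
Then r_4 ≈ r_3·(r_3/r_2)^p = 9.933e-7·(0.00218644)^1.8598 = 9.933e-7·1.12835e-05 ≈ 1.121e-11.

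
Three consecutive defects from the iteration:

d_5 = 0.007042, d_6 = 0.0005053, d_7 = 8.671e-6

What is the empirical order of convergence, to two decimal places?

1.54

p ≈ ln(d_7/d_6) / ln(d_6/d_5)
  = ln(8.671e-6/0.0005053) / ln(0.0005053/0.007042)
  = ln(0.0171601) / ln(0.0717552)
  = -4.06517 / -2.63449 ≈ 1.54306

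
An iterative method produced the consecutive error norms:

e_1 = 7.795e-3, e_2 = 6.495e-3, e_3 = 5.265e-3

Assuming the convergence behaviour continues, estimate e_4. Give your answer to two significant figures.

First estimate the order: p ≈ ln(e_3/e_2) / ln(e_2/e_1) = ln(5.265e-3/6.495e-3)/ln(6.495e-3/7.795e-3) = ln(0.810624)/ln(0.833226) ≈ 1.1507.
Then e_4 ≈ e_3·(e_3/e_2)^p = 5.265e-3·(0.810624)^1.1507 = 5.265e-3·0.785378 ≈ 0.004135.

4.1e-3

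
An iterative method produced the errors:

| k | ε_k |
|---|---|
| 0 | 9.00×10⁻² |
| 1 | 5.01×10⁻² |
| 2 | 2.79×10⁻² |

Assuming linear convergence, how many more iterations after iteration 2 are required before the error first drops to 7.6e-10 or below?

Rate ρ ≈ ε_2/ε_1 = 2.79×10⁻²/5.01×10⁻² = 0.5569.
After j more steps, ε_{2+j} ≈ 2.79×10⁻²·ρ^j; need ρ^j ≤ 7.6e-10/2.79×10⁻² = 2.72401e-08.
j ≥ ln(2.72401e-08)/ln(0.5569) = -17.4186/-0.58537 = 29.757.
So 30 more iterations are needed.

30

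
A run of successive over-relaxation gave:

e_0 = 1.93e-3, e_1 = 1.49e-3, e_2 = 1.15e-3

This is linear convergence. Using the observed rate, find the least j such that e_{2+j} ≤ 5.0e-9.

Rate ρ ≈ e_2/e_1 = 1.15e-3/1.49e-3 = 0.7718.
After j more steps, e_{2+j} ≈ 1.15e-3·ρ^j; need ρ^j ≤ 5.0e-9/1.15e-3 = 4.34783e-06.
j ≥ ln(4.34783e-06)/ln(0.7718) = -12.3458/-0.25903 = 47.662.
So 48 more iterations are needed.

48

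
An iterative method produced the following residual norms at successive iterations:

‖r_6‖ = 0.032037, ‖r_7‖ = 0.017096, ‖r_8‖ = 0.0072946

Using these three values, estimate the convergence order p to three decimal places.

1.356

p ≈ ln(‖r_8‖/‖r_7‖) / ln(‖r_7‖/‖r_6‖)
  = ln(0.0072946/0.017096) / ln(0.017096/0.032037)
  = ln(0.426685) / ln(0.533633)
  = -0.851709 / -0.628047 ≈ 1.356123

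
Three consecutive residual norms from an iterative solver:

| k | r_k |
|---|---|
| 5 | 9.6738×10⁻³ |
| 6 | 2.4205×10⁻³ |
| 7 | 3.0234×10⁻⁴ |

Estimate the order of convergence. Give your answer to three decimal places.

p ≈ ln(r_7/r_6) / ln(r_6/r_5)
  = ln(3.0234×10⁻⁴/2.4205×10⁻³) / ln(2.4205×10⁻³/9.6738×10⁻³)
  = ln(0.124908) / ln(0.250212)
  = -2.080178 / -1.385447 ≈ 1.501449

1.501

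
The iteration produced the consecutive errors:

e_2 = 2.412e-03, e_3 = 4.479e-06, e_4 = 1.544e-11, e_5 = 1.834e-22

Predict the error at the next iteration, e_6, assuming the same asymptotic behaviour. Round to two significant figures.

First estimate the order: p ≈ ln(e_5/e_4) / ln(e_4/e_3) = ln(1.834e-22/1.544e-11)/ln(1.544e-11/4.479e-06) = ln(1.18782e-11)/ln(3.4472e-06) ≈ 2.0000.
Then e_6 ≈ e_5·(e_5/e_4)^p = 1.834e-22·(1.18782e-11)^2.0000 = 1.834e-22·1.41092e-22 ≈ 2.588e-44.

2.6e-44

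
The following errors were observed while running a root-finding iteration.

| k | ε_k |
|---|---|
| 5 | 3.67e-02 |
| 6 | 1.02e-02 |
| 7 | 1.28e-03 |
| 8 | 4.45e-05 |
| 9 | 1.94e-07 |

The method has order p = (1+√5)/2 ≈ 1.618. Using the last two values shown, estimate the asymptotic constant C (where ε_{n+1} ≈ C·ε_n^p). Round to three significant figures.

2.13

C ≈ ε_9 / ε_8^1.618
  = 1.94e-07 / (4.45e-05)^1.618
  = 1.94e-07 / 9.10011e-08 ≈ 2.1318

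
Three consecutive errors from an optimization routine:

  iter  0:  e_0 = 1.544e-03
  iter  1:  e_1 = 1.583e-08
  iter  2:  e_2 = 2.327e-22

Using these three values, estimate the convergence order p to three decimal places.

2.773

p ≈ ln(e_2/e_1) / ln(e_1/e_0)
  = ln(2.327e-22/1.583e-08) / ln(1.583e-08/1.544e-03)
  = ln(1.46999e-14) / ln(1.02526e-05)
  = -31.850936 / -11.487979 ≈ 2.772545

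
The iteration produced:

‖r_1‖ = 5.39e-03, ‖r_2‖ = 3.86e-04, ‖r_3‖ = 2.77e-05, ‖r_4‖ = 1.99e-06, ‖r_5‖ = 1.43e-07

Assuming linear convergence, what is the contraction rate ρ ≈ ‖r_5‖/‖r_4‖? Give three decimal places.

ρ ≈ ‖r_5‖/‖r_4‖ = 1.43e-07/1.99e-06 = 0.07186

0.072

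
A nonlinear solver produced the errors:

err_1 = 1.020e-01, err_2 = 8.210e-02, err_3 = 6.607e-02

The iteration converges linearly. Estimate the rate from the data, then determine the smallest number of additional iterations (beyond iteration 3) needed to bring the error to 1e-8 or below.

Rate ρ ≈ err_3/err_2 = 6.607e-02/8.210e-02 = 0.8048.
After j more steps, err_{3+j} ≈ 6.607e-02·ρ^j; need ρ^j ≤ 1e-8/6.607e-02 = 1.51355e-07.
j ≥ ln(1.51355e-07)/ln(0.8048) = -15.7036/-0.21716 = 72.314.
So 73 more iterations are needed.

73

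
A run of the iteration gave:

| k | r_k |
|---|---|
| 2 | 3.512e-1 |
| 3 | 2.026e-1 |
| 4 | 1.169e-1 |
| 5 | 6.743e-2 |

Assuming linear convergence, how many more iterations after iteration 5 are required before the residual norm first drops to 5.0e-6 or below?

Rate ρ ≈ r_5/r_4 = 6.743e-2/1.169e-1 = 0.5768.
After j more steps, r_{5+j} ≈ 6.743e-2·ρ^j; need ρ^j ≤ 5.0e-6/6.743e-2 = 7.4151e-05.
j ≥ ln(7.4151e-05)/ln(0.5768) = -9.5094/-0.55026 = 17.282.
So 18 more iterations are needed.

18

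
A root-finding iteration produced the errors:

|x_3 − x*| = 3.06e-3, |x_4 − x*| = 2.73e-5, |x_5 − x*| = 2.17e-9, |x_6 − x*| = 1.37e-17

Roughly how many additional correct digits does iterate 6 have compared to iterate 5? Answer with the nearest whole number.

8

Digits gained ≈ log₁₀(|x_5 − x*|/|x_6 − x*|) = log₁₀(2.17e-9/1.37e-17) = log₁₀(1.58394e+08) ≈ 8.200.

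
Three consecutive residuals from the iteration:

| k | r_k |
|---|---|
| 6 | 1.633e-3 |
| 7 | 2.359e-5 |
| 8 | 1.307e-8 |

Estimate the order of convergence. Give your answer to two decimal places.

1.77

p ≈ ln(r_8/r_7) / ln(r_7/r_6)
  = ln(1.307e-8/2.359e-5) / ln(2.359e-5/1.633e-3)
  = ln(0.000554048) / ln(0.0144458)
  = -7.49826 / -4.23735 ≈ 1.76956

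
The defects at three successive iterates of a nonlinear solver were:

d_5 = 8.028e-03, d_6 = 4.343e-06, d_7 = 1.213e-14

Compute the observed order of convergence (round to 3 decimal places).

p ≈ ln(d_7/d_6) / ln(d_6/d_5)
  = ln(1.213e-14/4.343e-06) / ln(4.343e-06/8.028e-03)
  = ln(2.793e-09) / ln(0.000540982)
  = -19.696150 / -7.522125 ≈ 2.618429

2.618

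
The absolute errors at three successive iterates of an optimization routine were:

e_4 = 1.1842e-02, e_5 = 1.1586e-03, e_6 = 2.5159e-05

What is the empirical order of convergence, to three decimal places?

1.648

p ≈ ln(e_6/e_5) / ln(e_5/e_4)
  = ln(2.5159e-05/1.1586e-03) / ln(1.1586e-03/1.1842e-02)
  = ln(0.021715) / ln(0.0978382)
  = -3.829752 / -2.324440 ≈ 1.647602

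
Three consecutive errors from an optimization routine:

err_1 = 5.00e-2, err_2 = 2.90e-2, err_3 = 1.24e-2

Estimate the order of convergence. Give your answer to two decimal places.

p ≈ ln(err_3/err_2) / ln(err_2/err_1)
  = ln(1.24e-2/2.90e-2) / ln(2.90e-2/5.00e-2)
  = ln(0.427586) / ln(0.58)
  = -0.84960 / -0.54473 ≈ 1.55967

1.56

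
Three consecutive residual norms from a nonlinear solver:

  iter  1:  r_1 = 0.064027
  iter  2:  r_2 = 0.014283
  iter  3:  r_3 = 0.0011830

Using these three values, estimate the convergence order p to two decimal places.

1.66

p ≈ ln(r_3/r_2) / ln(r_2/r_1)
  = ln(0.0011830/0.014283) / ln(0.014283/0.064027)
  = ln(0.0828257) / ln(0.223078)
  = -2.49102 / -1.50023 ≈ 1.66043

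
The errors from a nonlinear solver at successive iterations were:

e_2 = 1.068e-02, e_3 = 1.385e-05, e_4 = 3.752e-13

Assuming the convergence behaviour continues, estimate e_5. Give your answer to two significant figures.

First estimate the order: p ≈ ln(e_4/e_3) / ln(e_3/e_2) = ln(3.752e-13/1.385e-05)/ln(1.385e-05/1.068e-02) = ln(2.70903e-08)/ln(0.00129682) ≈ 2.6210.
Then e_5 ≈ e_4·(e_4/e_3)^p = 3.752e-13·(2.70903e-08)^2.6210 = 3.752e-13·1.46692e-20 ≈ 5.504e-33.

5.5e-33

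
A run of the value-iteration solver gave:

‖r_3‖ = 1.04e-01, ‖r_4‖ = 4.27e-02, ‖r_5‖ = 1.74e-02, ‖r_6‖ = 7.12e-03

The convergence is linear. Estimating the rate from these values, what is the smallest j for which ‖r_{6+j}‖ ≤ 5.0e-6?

Rate ρ ≈ ‖r_6‖/‖r_5‖ = 7.12e-03/1.74e-02 = 0.4092.
After j more steps, ‖r_{6+j}‖ ≈ 7.12e-03·ρ^j; need ρ^j ≤ 5.0e-6/7.12e-03 = 0.000702247.
j ≥ ln(0.000702247)/ln(0.4092) = -7.2612/-0.89355 = 8.126.
So 9 more iterations are needed.

9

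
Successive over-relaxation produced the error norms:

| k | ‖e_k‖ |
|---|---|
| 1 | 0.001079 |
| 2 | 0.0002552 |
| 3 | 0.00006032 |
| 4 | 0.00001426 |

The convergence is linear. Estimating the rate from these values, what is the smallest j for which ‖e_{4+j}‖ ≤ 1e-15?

Rate ρ ≈ ‖e_4‖/‖e_3‖ = 0.00001426/0.00006032 = 0.2364.
After j more steps, ‖e_{4+j}‖ ≈ 0.00001426·ρ^j; need ρ^j ≤ 1e-15/0.00001426 = 7.01262e-11.
j ≥ ln(7.01262e-11)/ln(0.2364) = -23.3807/-1.44223 = 16.211.
So 17 more iterations are needed.

17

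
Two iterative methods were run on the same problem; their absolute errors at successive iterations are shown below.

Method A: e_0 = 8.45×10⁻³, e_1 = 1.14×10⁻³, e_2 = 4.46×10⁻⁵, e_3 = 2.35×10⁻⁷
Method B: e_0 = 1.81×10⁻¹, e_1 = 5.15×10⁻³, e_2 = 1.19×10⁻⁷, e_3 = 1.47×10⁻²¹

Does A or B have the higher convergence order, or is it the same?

Method A: p ≈ ln(2.35×10⁻⁷/4.46×10⁻⁵)/ln(4.46×10⁻⁵/1.14×10⁻³) ≈ 1.62.
Method B: p ≈ ln(1.47×10⁻²¹/1.19×10⁻⁷)/ln(1.19×10⁻⁷/5.15×10⁻³) ≈ 3.00.
Method B has the higher order (≈3.0 vs ≈1.6).

B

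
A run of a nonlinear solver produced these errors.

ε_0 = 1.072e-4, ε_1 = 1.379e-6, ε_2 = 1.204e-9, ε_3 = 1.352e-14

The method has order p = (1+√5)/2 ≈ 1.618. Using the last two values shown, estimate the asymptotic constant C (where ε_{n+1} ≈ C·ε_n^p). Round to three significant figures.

C ≈ ε_3 / ε_2^1.618
  = 1.352e-14 / (1.204e-9)^1.618
  = 1.352e-14 / 3.70215e-15 ≈ 3.6519

3.65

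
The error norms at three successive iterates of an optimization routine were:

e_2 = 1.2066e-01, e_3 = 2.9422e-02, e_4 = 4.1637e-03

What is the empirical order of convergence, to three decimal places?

p ≈ ln(e_4/e_3) / ln(e_3/e_2)
  = ln(4.1637e-03/2.9422e-02) / ln(2.9422e-02/1.2066e-01)
  = ln(0.141517) / ln(0.243842)
  = -1.955335 / -1.411235 ≈ 1.385549

1.386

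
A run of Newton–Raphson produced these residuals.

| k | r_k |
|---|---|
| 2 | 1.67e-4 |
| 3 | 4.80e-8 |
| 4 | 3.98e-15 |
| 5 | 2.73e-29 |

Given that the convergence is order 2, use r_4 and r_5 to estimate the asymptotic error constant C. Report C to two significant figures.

C ≈ r_5 / r_4^2
  = 2.73e-29 / (3.98e-15)^2
  = 2.73e-29 / 1.58404e-29 ≈ 1.7234

1.7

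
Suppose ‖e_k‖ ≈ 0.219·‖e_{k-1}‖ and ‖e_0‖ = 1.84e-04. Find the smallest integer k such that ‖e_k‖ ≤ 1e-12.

13

After k steps, ‖e_k‖ ≈ 1.84e-04·0.219^k.
Need 0.219^k ≤ 1e-12/1.84e-04 = 5.43478e-09.
k ≥ ln(5.43478e-09)/ln(0.219) = -19.0304/-1.51868 = 12.531.
Smallest integer k = 13.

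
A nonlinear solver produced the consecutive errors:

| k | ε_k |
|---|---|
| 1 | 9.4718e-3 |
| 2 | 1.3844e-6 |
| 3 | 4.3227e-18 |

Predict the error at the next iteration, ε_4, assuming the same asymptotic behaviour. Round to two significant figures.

First estimate the order: p ≈ ln(ε_3/ε_2) / ln(ε_2/ε_1) = ln(4.3227e-18/1.3844e-6)/ln(1.3844e-6/9.4718e-3) = ln(3.12244e-12)/ln(0.00014616) ≈ 3.0000.
Then ε_4 ≈ ε_3·(ε_3/ε_2)^p = 4.3227e-18·(3.12244e-12)^3.0000 = 4.3227e-18·3.04426e-35 ≈ 1.316e-52.

1.3e-52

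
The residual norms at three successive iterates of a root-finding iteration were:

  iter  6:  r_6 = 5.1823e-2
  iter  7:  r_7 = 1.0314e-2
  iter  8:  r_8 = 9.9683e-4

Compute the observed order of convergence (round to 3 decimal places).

p ≈ ln(r_8/r_7) / ln(r_7/r_6)
  = ln(9.9683e-4/1.0314e-2) / ln(1.0314e-2/5.1823e-2)
  = ln(0.0966482) / ln(0.199024)
  = -2.336678 / -1.614330 ≈ 1.447460

1.447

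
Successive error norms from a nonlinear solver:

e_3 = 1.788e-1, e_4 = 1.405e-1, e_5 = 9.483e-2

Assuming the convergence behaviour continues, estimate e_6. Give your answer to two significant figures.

5.0e-2

First estimate the order: p ≈ ln(e_5/e_4) / ln(e_4/e_3) = ln(9.483e-2/1.405e-1)/ln(1.405e-1/1.788e-1) = ln(0.674947)/ln(0.785794) ≈ 1.6308.
Then e_6 ≈ e_5·(e_5/e_4)^p = 9.483e-2·(0.674947)^1.6308 = 9.483e-2·0.526712 ≈ 0.04995.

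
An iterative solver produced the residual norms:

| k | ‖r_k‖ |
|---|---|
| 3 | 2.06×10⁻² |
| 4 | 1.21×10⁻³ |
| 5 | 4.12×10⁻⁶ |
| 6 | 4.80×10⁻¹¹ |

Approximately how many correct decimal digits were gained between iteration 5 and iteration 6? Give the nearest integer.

Digits gained ≈ log₁₀(‖r_5‖/‖r_6‖) = log₁₀(4.12×10⁻⁶/4.80×10⁻¹¹) = log₁₀(85833.3) ≈ 4.934.

5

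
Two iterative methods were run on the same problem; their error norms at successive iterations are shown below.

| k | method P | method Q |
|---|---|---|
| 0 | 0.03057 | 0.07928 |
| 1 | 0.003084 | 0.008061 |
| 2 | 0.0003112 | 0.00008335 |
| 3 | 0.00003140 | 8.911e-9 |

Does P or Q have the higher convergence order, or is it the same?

Q

Method P: p ≈ ln(0.00003140/0.0003112)/ln(0.0003112/0.003084) ≈ 1.00.
Method Q: p ≈ ln(8.911e-9/0.00008335)/ln(0.00008335/0.008061) ≈ 2.00.
Method Q has the higher order (≈2.0 vs ≈1.0).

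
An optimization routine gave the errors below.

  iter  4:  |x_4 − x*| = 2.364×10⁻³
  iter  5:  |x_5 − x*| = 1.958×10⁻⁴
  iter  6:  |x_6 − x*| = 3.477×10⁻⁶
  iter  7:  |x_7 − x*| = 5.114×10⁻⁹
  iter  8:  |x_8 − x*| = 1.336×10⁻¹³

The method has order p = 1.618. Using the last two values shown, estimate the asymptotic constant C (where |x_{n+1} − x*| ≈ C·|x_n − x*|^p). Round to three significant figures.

C ≈ |x_8 − x*| / |x_7 − x*|^1.618
  = 1.336×10⁻¹³ / (5.114×10⁻⁹)^1.618
  = 1.336×10⁻¹³ / 3.84392e-14 ≈ 3.4756

3.48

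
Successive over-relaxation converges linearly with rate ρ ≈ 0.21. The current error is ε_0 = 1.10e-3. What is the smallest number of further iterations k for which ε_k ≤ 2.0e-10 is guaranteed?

10

After k steps, ε_k ≈ 1.10e-3·0.21^k.
Need 0.21^k ≤ 2.0e-10/1.10e-3 = 1.81818e-07.
k ≥ ln(1.81818e-07)/ln(0.21) = -15.5203/-1.56065 = 9.945.
Smallest integer k = 10.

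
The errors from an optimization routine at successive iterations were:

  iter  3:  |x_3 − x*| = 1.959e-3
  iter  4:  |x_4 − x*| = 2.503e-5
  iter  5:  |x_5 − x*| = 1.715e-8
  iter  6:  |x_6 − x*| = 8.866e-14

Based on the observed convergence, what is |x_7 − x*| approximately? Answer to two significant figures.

1.3e-22

First estimate the order: p ≈ ln(|x_6 − x*|/|x_5 − x*|) / ln(|x_5 − x*|/|x_4 − x*|) = ln(8.866e-14/1.715e-8)/ln(1.715e-8/2.503e-5) = ln(5.16968e-06)/ln(0.000685178) ≈ 1.6707.
Then |x_7 − x*| ≈ |x_6 − x*|·(|x_6 − x*|/|x_5 − x*|)^p = 8.866e-14·(5.16968e-06)^1.6707 = 8.866e-14·1.47158e-09 ≈ 1.305e-22.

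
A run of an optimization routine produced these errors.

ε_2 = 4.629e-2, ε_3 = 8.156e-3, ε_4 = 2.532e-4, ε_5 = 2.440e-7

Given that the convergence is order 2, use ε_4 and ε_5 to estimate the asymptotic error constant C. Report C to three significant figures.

C ≈ ε_5 / ε_4^2
  = 2.440e-7 / (2.532e-4)^2
  = 2.440e-7 / 6.41102e-08 ≈ 3.8059

3.81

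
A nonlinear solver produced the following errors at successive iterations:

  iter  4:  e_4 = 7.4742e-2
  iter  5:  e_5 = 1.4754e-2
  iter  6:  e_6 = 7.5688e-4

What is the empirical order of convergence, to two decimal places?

p ≈ ln(e_6/e_5) / ln(e_5/e_4)
  = ln(7.5688e-4/1.4754e-2) / ln(1.4754e-2/7.4742e-2)
  = ln(0.0513) / ln(0.197399)
  = -2.97006 / -1.62253 ≈ 1.83051

1.83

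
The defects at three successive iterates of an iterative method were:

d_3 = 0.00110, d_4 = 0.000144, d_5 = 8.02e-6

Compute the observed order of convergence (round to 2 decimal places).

p ≈ ln(d_5/d_4) / ln(d_4/d_3)
  = ln(8.02e-6/0.000144) / ln(0.000144/0.00110)
  = ln(0.0556944) / ln(0.130909)
  = -2.88788 / -2.03325 ≈ 1.42033

1.42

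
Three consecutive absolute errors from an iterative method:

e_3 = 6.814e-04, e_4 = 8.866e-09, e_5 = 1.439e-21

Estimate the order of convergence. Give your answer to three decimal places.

2.618

p ≈ ln(e_5/e_4) / ln(e_4/e_3)
  = ln(1.439e-21/8.866e-09) / ln(8.866e-09/6.814e-04)
  = ln(1.62305e-13) / ln(1.30114e-05)
  = -29.449299 / -11.249685 ≈ 2.617789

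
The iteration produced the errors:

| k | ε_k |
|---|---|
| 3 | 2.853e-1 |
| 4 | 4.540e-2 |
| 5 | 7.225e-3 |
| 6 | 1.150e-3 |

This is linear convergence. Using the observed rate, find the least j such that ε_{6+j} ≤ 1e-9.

Rate ρ ≈ ε_6/ε_5 = 1.150e-3/7.225e-3 = 0.1592.
After j more steps, ε_{6+j} ≈ 1.150e-3·ρ^j; need ρ^j ≤ 1e-9/1.150e-3 = 8.69565e-07.
j ≥ ln(8.69565e-07)/ln(0.1592) = -13.9553/-1.83759 = 7.594.
So 8 more iterations are needed.

8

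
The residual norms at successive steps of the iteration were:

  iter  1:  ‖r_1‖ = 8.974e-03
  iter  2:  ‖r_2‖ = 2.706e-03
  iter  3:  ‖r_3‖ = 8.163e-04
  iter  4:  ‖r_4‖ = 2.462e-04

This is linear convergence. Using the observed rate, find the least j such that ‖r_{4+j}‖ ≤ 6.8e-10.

Rate ρ ≈ ‖r_4‖/‖r_3‖ = 2.462e-04/8.163e-04 = 0.3016.
After j more steps, ‖r_{4+j}‖ ≈ 2.462e-04·ρ^j; need ρ^j ≤ 6.8e-10/2.462e-04 = 2.76198e-06.
j ≥ ln(2.76198e-06)/ln(0.3016) = -12.7996/-1.19865 = 10.678.
So 11 more iterations are needed.

11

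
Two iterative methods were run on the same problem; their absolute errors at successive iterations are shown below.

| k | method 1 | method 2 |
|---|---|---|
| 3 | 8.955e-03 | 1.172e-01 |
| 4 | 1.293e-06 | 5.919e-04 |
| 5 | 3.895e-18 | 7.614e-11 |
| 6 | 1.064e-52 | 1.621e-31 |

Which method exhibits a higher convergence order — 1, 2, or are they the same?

same

Method 1: p ≈ ln(1.064e-52/3.895e-18)/ln(3.895e-18/1.293e-06) ≈ 3.00.
Method 2: p ≈ ln(1.621e-31/7.614e-11)/ln(7.614e-11/5.919e-04) ≈ 3.00.
Both orders ≈ 3.0 — effectively the same.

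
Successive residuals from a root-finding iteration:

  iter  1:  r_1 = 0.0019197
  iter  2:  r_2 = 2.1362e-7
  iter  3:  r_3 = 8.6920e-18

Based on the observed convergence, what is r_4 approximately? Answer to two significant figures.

First estimate the order: p ≈ ln(r_3/r_2) / ln(r_2/r_1) = ln(8.6920e-18/2.1362e-7)/ln(2.1362e-7/0.0019197) = ln(4.06891e-11)/ln(0.000111278) ≈ 2.6281.
Then r_4 ≈ r_3·(r_3/r_2)^p = 8.6920e-18·(4.06891e-11)^2.6281 = 8.6920e-18·4.92798e-28 ≈ 4.283e-45.

4.3e-45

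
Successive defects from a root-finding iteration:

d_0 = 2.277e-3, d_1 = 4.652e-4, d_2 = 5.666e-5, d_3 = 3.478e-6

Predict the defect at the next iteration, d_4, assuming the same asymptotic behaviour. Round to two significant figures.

First estimate the order: p ≈ ln(d_3/d_2) / ln(d_2/d_1) = ln(3.478e-6/5.666e-5)/ln(5.666e-5/4.652e-4) = ln(0.0613837)/ln(0.121797) ≈ 1.3255.
Then d_4 ≈ d_3·(d_3/d_2)^p = 3.478e-6·(0.0613837)^1.3255 = 3.478e-6·0.0247494 ≈ 8.608e-08.

8.6e-8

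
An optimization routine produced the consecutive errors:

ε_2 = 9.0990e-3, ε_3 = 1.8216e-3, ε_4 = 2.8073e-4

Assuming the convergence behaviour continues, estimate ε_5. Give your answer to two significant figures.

3.2e-5

First estimate the order: p ≈ ln(ε_4/ε_3) / ln(ε_3/ε_2) = ln(2.8073e-4/1.8216e-3)/ln(1.8216e-3/9.0990e-3) = ln(0.154112)/ln(0.200198) ≈ 1.1627.
Then ε_5 ≈ ε_4·(ε_4/ε_3)^p = 2.8073e-4·(0.154112)^1.1627 = 2.8073e-4·0.113684 ≈ 3.191e-05.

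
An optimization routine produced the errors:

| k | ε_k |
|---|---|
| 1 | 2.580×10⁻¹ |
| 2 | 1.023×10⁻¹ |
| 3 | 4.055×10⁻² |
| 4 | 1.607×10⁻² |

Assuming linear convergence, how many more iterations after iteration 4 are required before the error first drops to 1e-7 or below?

Rate ρ ≈ ε_4/ε_3 = 1.607×10⁻²/4.055×10⁻² = 0.3963.
After j more steps, ε_{4+j} ≈ 1.607×10⁻²·ρ^j; need ρ^j ≤ 1e-7/1.607×10⁻² = 6.22278e-06.
j ≥ ln(6.22278e-06)/ln(0.3963) = -11.9873/-0.92558 = 12.951.
So 13 more iterations are needed.

13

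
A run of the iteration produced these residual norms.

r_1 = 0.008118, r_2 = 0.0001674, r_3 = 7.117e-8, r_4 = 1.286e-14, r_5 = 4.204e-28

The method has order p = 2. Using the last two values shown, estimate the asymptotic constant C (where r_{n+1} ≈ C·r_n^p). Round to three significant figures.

C ≈ r_5 / r_4^2
  = 4.204e-28 / (1.286e-14)^2
  = 4.204e-28 / 1.6538e-28 ≈ 2.542

2.54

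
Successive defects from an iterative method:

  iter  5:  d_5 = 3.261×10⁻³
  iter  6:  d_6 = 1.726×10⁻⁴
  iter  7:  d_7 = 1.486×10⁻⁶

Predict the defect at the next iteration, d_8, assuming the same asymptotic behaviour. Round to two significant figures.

6.8e-10

First estimate the order: p ≈ ln(d_7/d_6) / ln(d_6/d_5) = ln(1.486×10⁻⁶/1.726×10⁻⁴)/ln(1.726×10⁻⁴/3.261×10⁻³) = ln(0.0086095)/ln(0.0529285) ≈ 1.6180.
Then d_8 ≈ d_7·(d_7/d_6)^p = 1.486×10⁻⁶·(0.0086095)^1.6180 = 1.486×10⁻⁶·0.000455821 ≈ 6.774e-10.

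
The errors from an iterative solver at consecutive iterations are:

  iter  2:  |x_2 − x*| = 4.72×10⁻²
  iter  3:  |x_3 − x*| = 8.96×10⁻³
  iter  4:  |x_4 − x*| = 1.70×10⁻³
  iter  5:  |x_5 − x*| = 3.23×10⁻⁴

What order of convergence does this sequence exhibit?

Consecutive ratios: |x_5 − x*|/|x_4 − x*| = 3.23×10⁻⁴/1.70×10⁻³ = 0.19, |x_4 − x*|/|x_3 − x*| = 1.70×10⁻³/8.96×10⁻³ = 0.189732.
p ≈ ln(0.19)/ln(0.189732) = -1.6607/-1.6621 ≈ 1.00.
So the convergence is linear (order 1).

1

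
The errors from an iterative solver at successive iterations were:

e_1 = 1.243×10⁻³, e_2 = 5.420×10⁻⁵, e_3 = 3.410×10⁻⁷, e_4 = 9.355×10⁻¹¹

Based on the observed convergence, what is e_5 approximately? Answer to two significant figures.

First estimate the order: p ≈ ln(e_4/e_3) / ln(e_3/e_2) = ln(9.355×10⁻¹¹/3.410×10⁻⁷)/ln(3.410×10⁻⁷/5.420×10⁻⁵) = ln(0.00027434)/ln(0.00629151) ≈ 1.6180.
Then e_5 ≈ e_4·(e_4/e_3)^p = 9.355×10⁻¹¹·(0.00027434)^1.6180 = 9.355×10⁻¹¹·1.72644e-06 ≈ 1.615e-16.

1.6e-16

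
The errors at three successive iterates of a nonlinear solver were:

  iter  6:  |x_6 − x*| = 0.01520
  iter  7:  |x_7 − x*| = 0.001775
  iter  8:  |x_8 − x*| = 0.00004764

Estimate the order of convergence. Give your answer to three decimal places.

1.685

p ≈ ln(|x_8 − x*|/|x_7 − x*|) / ln(|x_7 − x*|/|x_6 − x*|)
  = ln(0.00004764/0.001775) / ln(0.001775/0.01520)
  = ln(0.0268394) / ln(0.116776)
  = -3.617884 / -2.147498 ≈ 1.684697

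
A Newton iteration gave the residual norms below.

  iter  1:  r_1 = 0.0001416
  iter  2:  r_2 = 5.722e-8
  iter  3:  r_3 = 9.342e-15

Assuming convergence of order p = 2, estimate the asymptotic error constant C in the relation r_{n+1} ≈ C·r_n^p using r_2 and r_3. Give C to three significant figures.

C ≈ r_3 / r_2^2
  = 9.342e-15 / (5.722e-8)^2
  = 9.342e-15 / 3.27413e-15 ≈ 2.8533

2.85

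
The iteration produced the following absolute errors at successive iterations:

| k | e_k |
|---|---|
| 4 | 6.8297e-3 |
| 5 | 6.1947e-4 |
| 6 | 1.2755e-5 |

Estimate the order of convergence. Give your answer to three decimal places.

p ≈ ln(e_6/e_5) / ln(e_5/e_4)
  = ln(1.2755e-5/6.1947e-4) / ln(6.1947e-4/6.8297e-3)
  = ln(0.0205902) / ln(0.0907024)
  = -3.882940 / -2.400171 ≈ 1.617776

1.618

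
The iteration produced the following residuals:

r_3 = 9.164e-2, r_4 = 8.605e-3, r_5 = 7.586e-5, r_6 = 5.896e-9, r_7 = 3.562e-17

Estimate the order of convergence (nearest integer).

2

Consecutive ratios: r_7/r_6 = 3.562e-17/5.896e-9 = 6.04138e-09, r_6/r_5 = 5.896e-9/7.586e-5 = 7.77221e-05.
p ≈ ln(6.04138e-09)/ln(7.77221e-05) = -18.9246/-9.4624 ≈ 2.00.
So the convergence is quadratic (order 2).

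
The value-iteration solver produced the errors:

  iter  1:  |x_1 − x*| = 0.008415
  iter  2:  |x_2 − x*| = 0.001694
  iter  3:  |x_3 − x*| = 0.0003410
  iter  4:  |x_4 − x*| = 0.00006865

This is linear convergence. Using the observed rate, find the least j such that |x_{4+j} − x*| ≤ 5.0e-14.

14

Rate ρ ≈ |x_4 − x*|/|x_3 − x*| = 0.00006865/0.0003410 = 0.2013.
After j more steps, |x_{4+j} − x*| ≈ 0.00006865·ρ^j; need ρ^j ≤ 5.0e-14/0.00006865 = 7.28332e-10.
j ≥ ln(7.28332e-10)/ln(0.2013) = -21.0403/-1.60296 = 13.126.
So 14 more iterations are needed.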